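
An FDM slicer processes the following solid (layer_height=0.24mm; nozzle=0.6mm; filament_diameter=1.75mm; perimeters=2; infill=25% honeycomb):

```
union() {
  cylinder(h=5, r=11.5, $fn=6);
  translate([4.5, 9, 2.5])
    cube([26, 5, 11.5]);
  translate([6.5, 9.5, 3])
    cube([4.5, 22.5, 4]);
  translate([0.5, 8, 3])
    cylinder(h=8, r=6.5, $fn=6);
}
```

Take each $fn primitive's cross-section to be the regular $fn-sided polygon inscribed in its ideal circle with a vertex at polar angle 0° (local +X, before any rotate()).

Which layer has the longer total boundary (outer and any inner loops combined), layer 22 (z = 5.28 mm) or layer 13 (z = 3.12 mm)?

layer 13 (z = 3.12 mm)

Layer 22 (z = 5.28): the cylinder is not intersected at this z (z outside [0, 5]); the 26×5 cube at (4.5, 9) contributes its full rectangle (perimeter 62.00 mm); the 4.5×22.5 cube at (6.5, 9.5) contributes its full rectangle (perimeter 54.00 mm); the r=6.5 cylinder at (0.5, 8) gives a regular 6-gon of circumradius 6.5 (constant along its height) (perimeter = 2·6·6.500·sin(180°/6) = 39.00 mm); Combining (union): the regions partially overlap (shared area 23.45 mm²), so the edge portions inside another operand are dropped and the merged outline is re-measured after clipping — boundary = 127.90 mm. So its perimeter = 127.90 mm. Layer 13 (z = 3.12): the r=11.5 cylinder contributes a regular 6-gon of circumradius 11.5 (perimeter = 2·6·11.500·sin(180°/6) = 69.00 mm); the cube at (4.5, 9) (footprint 26×5) is included at this height (perimeter 62.00 mm); the cube at (6.5, 9.5) is present — its section is the full 4.5×22.5 rectangle (perimeter 54.00 mm); the r=6.5 cylinder at (0.5, 8) contributes a regular 6-gon of circumradius 6.5 (perimeter = 2·6·6.500·sin(180°/6) = 39.00 mm); Combining (union): the regions partially overlap (shared area 101.35 mm²), so the edge portions inside another operand are dropped and the merged outline is re-measured after clipping — boundary = 162.26 mm. So its perimeter = 162.26 mm. Layer 13 is larger (162.26 vs 127.90 mm).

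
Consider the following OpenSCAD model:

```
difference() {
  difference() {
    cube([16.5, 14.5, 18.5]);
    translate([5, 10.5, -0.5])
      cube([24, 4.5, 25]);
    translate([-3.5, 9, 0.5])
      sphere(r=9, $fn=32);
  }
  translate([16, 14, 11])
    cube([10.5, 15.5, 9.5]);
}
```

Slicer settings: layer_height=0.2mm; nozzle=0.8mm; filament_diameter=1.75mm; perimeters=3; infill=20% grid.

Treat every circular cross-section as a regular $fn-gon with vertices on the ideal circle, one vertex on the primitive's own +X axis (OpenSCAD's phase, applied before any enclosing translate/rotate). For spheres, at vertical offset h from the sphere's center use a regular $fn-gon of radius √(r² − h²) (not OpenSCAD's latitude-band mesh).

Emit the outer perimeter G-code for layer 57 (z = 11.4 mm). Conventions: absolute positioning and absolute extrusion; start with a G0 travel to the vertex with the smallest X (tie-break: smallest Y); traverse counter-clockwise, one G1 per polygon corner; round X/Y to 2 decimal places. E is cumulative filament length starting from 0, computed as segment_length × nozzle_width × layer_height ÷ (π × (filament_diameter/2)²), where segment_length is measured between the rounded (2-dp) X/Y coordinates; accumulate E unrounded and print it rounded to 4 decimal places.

G0 X0.00 Y0.00 Z11.40
G1 X16.50 Y0.00 E1.0976
G1 X16.50 Y10.50 E1.7960
G1 X5.00 Y10.50 E2.5610
G1 X5.00 Y14.50 E2.8271
G1 X0.00 Y14.50 E3.1597
G1 X0.00 Y0.00 E4.1243

At z = 11.4 mm: the 16.5×14.5 cube contributes its full rectangle; the cube at (5, 10.5) is present — its section is the full 24×4.5 rectangle; the sphere at (-3.5, 9) is absent (|z−center|=10.900 > r=9); After the difference (first − rest): starting from the 16.5×14.5 cube, the 24×4.5 cube at (5, 10.5) partially overlaps it — only the 46.00 mm² overlap (of its 108.00 mm²) is removed, clipping the outline — 1 connected region; the 10.5×15.5 cube at (16, 14) contributes its full rectangle; After the difference (first − rest): starting from that combined region, the 10.5×15.5 cube at (16, 14) misses the remaining region (no effect) — 1 connected region. The outline is a single polygon with 6 vertices. Extrusion per mm of travel: 0.8 × 0.2 / (π × 0.875²) = 0.066520. Accumulating E over each segment gives final E = 4.1243.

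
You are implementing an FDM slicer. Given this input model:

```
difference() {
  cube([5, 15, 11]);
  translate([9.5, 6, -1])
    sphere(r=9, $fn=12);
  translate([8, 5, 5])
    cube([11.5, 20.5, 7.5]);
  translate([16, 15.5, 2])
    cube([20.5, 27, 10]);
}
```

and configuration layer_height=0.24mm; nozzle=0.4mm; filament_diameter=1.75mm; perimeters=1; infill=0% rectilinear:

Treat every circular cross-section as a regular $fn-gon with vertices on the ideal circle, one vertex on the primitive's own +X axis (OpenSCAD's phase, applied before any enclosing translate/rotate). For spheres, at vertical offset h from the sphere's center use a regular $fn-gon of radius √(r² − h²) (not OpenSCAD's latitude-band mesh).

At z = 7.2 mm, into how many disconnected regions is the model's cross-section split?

At z = 7.2 mm: the cube (footprint 5×15) is included at this height; the sphere at (9.5, 6): section is a regular 12-gon, circumradius = √(r²−h²) = √(9²−8.2²) = 3.709; the cube at (8, 5) (footprint 11.5×20.5) is included at this height; the cube at (16, 15.5) (footprint 20.5×27) is included at this height; After the difference (first − rest): starting from the 5×15 cube, the r=9 sphere at (9.5, 6) misses the remaining region (no effect); the 11.5×20.5 cube at (8, 5) misses the remaining region (no effect); the 20.5×27 cube at (16, 15.5) misses the remaining region (no effect) — 1 connected region. The result has 1 disconnected region.

1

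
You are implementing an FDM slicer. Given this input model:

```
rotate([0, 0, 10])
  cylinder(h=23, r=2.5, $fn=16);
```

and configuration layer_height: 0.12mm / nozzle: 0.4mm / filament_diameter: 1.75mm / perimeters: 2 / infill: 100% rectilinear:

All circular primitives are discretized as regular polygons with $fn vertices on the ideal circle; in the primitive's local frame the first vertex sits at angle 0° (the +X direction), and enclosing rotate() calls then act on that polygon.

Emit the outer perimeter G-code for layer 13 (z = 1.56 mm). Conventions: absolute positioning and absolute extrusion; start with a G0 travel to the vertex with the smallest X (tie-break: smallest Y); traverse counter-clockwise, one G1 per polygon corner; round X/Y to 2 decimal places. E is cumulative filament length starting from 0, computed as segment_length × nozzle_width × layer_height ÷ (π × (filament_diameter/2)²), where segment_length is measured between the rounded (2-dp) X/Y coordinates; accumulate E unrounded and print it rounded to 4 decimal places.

At z = 1.56 mm: the r=2.5 cylinder contributes a regular 16-gon of circumradius 2.5; (rotated 10° about Z; rotation is an isometry so areas/perimeters/island counts are preserved). The outline is a single polygon with 16 vertices. Extrusion per mm of travel: 0.4 × 0.12 / (π × 0.875²) = 0.019956. Accumulating E over each segment gives final E = 0.3113.

G0 X-2.46 Y-0.43 Z1.56
G1 X-2.11 Y-1.34 E0.0195
G1 X-1.43 Y-2.05 E0.0391
G1 X-0.54 Y-2.44 E0.0585
G1 X0.43 Y-2.46 E0.0778
G1 X1.34 Y-2.11 E0.0973
G1 X2.05 Y-1.43 E0.1169
G1 X2.44 Y-0.54 E0.1363
G1 X2.46 Y0.43 E0.1557
G1 X2.11 Y1.34 E0.1751
G1 X1.43 Y2.05 E0.1947
G1 X0.54 Y2.44 E0.2141
G1 X-0.43 Y2.46 E0.2335
G1 X-1.34 Y2.11 E0.2529
G1 X-2.05 Y1.43 E0.2726
G1 X-2.44 Y0.54 E0.2920
G1 X-2.46 Y-0.43 E0.3113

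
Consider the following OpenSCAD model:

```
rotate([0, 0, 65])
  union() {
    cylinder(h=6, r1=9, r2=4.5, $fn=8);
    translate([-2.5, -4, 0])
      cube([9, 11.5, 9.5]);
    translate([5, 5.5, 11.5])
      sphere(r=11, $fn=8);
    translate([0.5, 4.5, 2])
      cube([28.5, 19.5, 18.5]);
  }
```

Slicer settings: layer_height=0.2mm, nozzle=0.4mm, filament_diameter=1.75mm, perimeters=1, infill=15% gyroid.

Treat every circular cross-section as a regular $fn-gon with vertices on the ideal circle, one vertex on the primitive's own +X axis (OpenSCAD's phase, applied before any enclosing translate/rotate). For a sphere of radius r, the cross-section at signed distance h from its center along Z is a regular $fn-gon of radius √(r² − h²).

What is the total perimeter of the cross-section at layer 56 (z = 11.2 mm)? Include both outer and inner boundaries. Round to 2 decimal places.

115.33 mm

At z = 11.2 mm: the cone does not reach this height (z outside [0, 6]); the cube at (-2.5, -4) is absent (z outside [0, 9.5]); the r=11 sphere at (5, 5.5) slices to a regular 8-gon of circumradius 10.996 (√(r²−h²) with h=0.3 from center) (perimeter = 2·8·10.996·sin(180°/8) = 67.33 mm); the cube at (0.5, 4.5) (footprint 28.5×19.5) is included at this height (perimeter 96.00 mm); Taking the union: the regions partially overlap (shared area 146.07 mm²), so the edge portions inside another operand are dropped and the merged outline is re-measured after clipping — boundary = 115.33 mm; (whole slice rotated 65° about Z — lengths, areas and connectivity unchanged). Overall, the cross-section is a single solid region. Total boundary length (outer) = 115.33 mm.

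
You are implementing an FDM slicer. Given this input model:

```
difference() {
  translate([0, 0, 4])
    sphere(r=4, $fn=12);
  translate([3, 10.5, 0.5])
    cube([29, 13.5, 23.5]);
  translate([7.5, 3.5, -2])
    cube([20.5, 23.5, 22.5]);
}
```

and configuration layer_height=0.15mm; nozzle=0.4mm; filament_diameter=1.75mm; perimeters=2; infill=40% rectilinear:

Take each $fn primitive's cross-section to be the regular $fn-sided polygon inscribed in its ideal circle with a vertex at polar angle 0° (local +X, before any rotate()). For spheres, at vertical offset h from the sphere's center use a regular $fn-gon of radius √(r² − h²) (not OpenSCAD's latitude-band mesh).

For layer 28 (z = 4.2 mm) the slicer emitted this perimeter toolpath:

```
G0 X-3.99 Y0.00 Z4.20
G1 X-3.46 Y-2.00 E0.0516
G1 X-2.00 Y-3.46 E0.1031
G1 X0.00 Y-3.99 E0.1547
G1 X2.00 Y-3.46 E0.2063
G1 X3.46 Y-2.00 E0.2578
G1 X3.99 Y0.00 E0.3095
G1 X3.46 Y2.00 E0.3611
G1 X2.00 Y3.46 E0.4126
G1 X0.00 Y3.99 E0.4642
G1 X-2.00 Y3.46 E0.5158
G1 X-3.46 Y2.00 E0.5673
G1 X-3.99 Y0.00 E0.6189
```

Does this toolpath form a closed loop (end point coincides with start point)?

yes

Start point (G0): (-3.99, 0.00). End point (last G1): the path returns to the start — closed.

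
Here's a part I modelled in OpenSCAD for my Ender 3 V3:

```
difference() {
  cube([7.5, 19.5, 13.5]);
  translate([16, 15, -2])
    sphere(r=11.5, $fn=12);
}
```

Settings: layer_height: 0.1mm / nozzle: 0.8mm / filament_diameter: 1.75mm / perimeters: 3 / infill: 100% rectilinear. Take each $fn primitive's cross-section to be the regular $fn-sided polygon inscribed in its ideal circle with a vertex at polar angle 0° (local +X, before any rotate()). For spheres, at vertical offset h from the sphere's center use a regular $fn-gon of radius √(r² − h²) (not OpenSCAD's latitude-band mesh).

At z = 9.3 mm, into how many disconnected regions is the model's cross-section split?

At z = 9.3 mm: the cube is present — its section is the full 7.5×19.5 rectangle; the sphere at (16, 15): section is a regular 12-gon, circumradius = √(r²−h²) = √(11.5²−11.3²) = 2.135; After the difference (first − rest): starting from the 7.5×19.5 cube, the r=11.5 sphere at (16, 15) misses the remaining region (no effect) — 1 connected region. The result has 1 disconnected region.

1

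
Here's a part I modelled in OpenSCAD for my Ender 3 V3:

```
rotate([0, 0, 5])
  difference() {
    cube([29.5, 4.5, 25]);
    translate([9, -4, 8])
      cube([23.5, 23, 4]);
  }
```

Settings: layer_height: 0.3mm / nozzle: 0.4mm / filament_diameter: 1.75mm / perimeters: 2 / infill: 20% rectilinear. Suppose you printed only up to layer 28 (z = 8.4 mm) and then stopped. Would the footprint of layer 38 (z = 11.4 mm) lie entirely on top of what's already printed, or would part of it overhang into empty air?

Compare the two slices. At z = 8.4: the cube is present — its section is the full 29.5×4.5 rectangle (area 132.75 mm²); the cube at (9, -4) is present — its section is the full 23.5×23 rectangle (area 540.50 mm²); Subtracting the remaining from the first: starting from the 29.5×4.5 cube (132.75 mm²), the 23.5×23 cube at (9, -4) partially overlaps it — only the 92.25 mm² overlap (of its 540.50 mm²) is removed, clipping the outline — area = 40.50 mm²; (whole slice rotated 5° about Z — lengths, areas and connectivity unchanged). At z = 11.4: the 29.5×4.5 cube contributes its full rectangle (area 132.75 mm²); the cube at (9, -4) is present — its section is the full 23.5×23 rectangle (area 540.50 mm²); Subtracting the remaining from the first: starting from the 29.5×4.5 cube (132.75 mm²), the 23.5×23 cube at (9, -4) partially overlaps it — only the 92.25 mm² overlap (of its 540.50 mm²) is removed, clipping the outline — area = 40.50 mm²; (rotated 5° about Z; rotation is an isometry so areas/perimeters/island counts are preserved). Checking containment: the cross-section at z = 11.4 is a subset of the cross-section at z = 8.4.

entirely on top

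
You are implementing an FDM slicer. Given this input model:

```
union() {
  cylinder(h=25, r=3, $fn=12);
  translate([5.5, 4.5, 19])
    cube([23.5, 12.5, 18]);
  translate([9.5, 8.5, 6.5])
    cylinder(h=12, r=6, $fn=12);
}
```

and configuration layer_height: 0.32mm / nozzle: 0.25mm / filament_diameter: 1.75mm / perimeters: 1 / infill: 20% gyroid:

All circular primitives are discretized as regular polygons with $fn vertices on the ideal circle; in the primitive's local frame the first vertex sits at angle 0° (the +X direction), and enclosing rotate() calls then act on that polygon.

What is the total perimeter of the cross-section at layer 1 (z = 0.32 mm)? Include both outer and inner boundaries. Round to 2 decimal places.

18.63 mm

At z = 0.32 mm: the r=3 cylinder gives a regular 12-gon of circumradius 3 (constant along its height) (perimeter = 2·12·3.000·sin(180°/12) = 18.63 mm); the cube at (5.5, 4.5) is not intersected at this z (z outside [19, 37]); the cylinder at (9.5, 8.5) does not reach this height (z outside [6.5, 18.5]); Taking the union: only the r=3 cylinder is present, so the union is just that shape — boundary = 18.63 mm. Overall, the cross-section is a single solid region. Total boundary length (outer) = 18.63 mm.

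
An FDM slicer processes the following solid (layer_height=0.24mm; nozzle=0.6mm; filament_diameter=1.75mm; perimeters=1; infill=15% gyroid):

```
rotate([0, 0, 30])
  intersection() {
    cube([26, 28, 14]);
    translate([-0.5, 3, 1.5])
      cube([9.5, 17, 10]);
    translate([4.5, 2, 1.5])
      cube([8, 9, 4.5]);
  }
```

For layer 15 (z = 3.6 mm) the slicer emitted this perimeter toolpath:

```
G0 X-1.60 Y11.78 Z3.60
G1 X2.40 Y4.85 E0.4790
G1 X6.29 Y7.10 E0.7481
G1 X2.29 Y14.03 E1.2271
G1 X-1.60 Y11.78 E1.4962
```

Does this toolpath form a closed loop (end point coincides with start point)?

Start point (G0): (-1.60, 11.78). End point (last G1): the path returns to the start — closed.

yes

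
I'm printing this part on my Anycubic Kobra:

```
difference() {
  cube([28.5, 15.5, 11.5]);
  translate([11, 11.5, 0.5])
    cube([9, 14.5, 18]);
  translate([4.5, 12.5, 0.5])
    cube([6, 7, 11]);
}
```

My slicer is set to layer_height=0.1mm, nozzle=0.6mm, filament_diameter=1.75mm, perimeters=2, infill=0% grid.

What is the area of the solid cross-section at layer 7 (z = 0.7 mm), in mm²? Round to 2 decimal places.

At z = 0.7 mm: the cube (footprint 28.5×15.5) is included at this height (area 441.75 mm²); the 9×14.5 cube at (11, 11.5) contributes its full rectangle (area 130.50 mm²); the 6×7 cube at (4.5, 12.5) contributes its full rectangle (area 42.00 mm²); Subtracting the remaining from the first: starting from the 28.5×15.5 cube (441.75 mm²), the 9×14.5 cube at (11, 11.5) partially overlaps it — only the 36.00 mm² overlap (of its 130.50 mm²) is removed, clipping the outline; the 6×7 cube at (4.5, 12.5) partially overlaps it — only the 18.00 mm² overlap (of its 42.00 mm²) is removed, clipping the outline — area = 387.75 mm². Overall, the cross-section is a single solid region. Net area = 387.75 mm².

387.75 mm²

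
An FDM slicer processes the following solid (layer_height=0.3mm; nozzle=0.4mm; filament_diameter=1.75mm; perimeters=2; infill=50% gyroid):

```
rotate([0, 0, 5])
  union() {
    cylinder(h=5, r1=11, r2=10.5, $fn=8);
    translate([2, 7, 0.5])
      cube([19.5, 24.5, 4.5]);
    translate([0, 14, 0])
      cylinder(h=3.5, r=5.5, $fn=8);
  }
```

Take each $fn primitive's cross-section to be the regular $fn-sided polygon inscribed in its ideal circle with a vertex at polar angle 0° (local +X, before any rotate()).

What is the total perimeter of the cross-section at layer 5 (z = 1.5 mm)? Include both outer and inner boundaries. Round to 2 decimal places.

140.64 mm

At z = 1.5 mm: the cone contributes a regular 8-gon of circumradius 10.850 (interpolated between r1=11 and r2=10.5 at t=0.300) (perimeter = 2·8·10.850·sin(180°/8) = 66.43 mm); the 19.5×24.5 cube at (2, 7) contributes its full rectangle (perimeter 88.00 mm); the r=5.5 cylinder at (0, 14) gives a regular 8-gon of circumradius 5.5 (constant along its height) (perimeter = 2·8·5.500·sin(180°/8) = 33.68 mm); Merging all regions: the regions partially overlap (shared area 39.38 mm²), so the edge portions inside another operand are dropped and the merged outline is re-measured after clipping — boundary = 140.64 mm; (rotated 5° about Z; rotation is an isometry so areas/perimeters/island counts are preserved). Overall, the cross-section is a single solid region. Total boundary length (outer) = 140.64 mm.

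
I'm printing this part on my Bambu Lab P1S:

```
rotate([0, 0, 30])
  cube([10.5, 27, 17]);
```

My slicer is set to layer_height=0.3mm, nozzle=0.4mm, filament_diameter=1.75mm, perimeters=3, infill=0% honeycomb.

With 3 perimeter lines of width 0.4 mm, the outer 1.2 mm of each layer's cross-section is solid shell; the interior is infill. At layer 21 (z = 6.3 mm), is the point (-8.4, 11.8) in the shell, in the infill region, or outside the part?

At z = 6.3 mm: the 10.5×27 cube contributes its full rectangle; (rotated 30° about Z; rotation is an isometry so areas/perimeters/island counts are preserved). Overall, the cross-section is a single solid region. Undo the 30° rotation: the query point maps to (-1.375, 14.419) in the un-rotated model frame. The nearest boundary edge runs (0.00, 27.00)→(0.00, 0.00); distance from the point to it = 1.37 mm. The point is not inside any of the regions above, so it lies outside the cross-section (1.37 mm from the nearest boundary).

outside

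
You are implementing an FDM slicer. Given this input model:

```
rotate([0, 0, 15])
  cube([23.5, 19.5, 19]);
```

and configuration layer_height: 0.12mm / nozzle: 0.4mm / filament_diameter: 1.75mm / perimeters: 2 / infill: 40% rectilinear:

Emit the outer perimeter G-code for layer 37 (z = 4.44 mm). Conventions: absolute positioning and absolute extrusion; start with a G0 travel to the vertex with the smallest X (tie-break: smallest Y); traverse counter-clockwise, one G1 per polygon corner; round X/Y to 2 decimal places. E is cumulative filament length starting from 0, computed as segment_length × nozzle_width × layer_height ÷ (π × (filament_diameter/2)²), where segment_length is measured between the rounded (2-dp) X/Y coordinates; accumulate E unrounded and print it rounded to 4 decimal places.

G0 X-5.05 Y18.84 Z4.44
G1 X0.00 Y0.00 E0.3892
G1 X22.70 Y6.08 E0.8582
G1 X17.65 Y24.92 E1.2475
G1 X-5.05 Y18.84 E1.7164

At z = 4.44 mm: the 23.5×19.5 cube contributes its full rectangle; (rotated 15° about Z; rotation is an isometry so areas/perimeters/island counts are preserved). The outline is a single polygon with 4 vertices. Extrusion per mm of travel: 0.4 × 0.12 / (π × 0.875²) = 0.019956. Accumulating E over each segment gives final E = 1.7164.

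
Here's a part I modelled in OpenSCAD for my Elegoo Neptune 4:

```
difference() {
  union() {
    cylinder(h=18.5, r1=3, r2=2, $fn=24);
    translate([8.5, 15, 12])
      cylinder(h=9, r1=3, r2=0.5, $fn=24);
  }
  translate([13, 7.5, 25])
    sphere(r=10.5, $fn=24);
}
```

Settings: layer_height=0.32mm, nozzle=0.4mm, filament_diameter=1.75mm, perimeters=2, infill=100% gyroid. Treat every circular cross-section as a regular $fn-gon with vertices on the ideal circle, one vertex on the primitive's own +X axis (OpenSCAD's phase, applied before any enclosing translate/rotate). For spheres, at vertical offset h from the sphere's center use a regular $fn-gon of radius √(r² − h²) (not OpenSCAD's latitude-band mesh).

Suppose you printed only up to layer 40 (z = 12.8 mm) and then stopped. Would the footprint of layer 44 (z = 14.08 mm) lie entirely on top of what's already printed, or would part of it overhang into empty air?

entirely on top

Compare the two slices. At z = 12.8: the cone contributes a regular 24-gon of circumradius 2.308 (interpolated between r1=3 and r2=2 at t=0.692) (area = (24/2)·2.308²·sin(360°/24) = 16.55 mm²); the cone at (8.5, 15): at t=0.089 of its height the radius interpolates to r₁+(r₂−r₁)t = 2.778, giving a regular 24-gon of that circumradius (area = (24/2)·2.778²·sin(360°/24) = 23.96 mm²); Combining (union): the 2 present regions are separate (no shared area or edge), so areas and boundary lengths simply add and each stays a separate island — area = 40.51 mm²; the sphere at (13, 7.5) is not intersected at this z (|z−center|=12.200 > r=10.5); Subtracting the remaining from the first: none of the subtracted shapes is present at this height, so the result so far is unchanged — area = 40.51 mm². At z = 14.08: the cone (r1=3→r2=2) has section circumradius 2.239 here — a regular 24-gon (area = (24/2)·2.239²·sin(360°/24) = 15.57 mm²); the cone at (8.5, 15) contributes a regular 24-gon of circumradius 2.422 (interpolated between r1=3 and r2=0.5 at t=0.231) (area = (24/2)·2.422²·sin(360°/24) = 18.22 mm²); Taking the union: the 2 present regions are separate (no shared area or edge), so areas and boundary lengths simply add and each stays a separate island — area = 33.79 mm²; the sphere at (13, 7.5) is absent (|z−center|=10.920 > r=10.5); Subtracting the remaining from the first: none of the subtracted shapes is present at this height, so the result so far is unchanged — area = 33.79 mm². Checking containment: the cross-section at z = 14.08 is a subset of the cross-section at z = 12.8.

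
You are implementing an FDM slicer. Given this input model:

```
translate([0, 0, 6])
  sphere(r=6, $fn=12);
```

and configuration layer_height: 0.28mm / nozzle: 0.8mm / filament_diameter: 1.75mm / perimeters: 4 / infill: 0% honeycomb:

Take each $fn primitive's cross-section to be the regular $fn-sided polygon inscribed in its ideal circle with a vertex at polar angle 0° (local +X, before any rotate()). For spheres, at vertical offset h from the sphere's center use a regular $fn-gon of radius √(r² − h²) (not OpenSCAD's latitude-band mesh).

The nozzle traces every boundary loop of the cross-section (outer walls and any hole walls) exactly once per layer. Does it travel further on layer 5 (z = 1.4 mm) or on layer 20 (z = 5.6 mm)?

Layer 5 (z = 1.4): the sphere: section is a regular 12-gon, circumradius = √(r²−h²) = √(6²−4.6²) = 3.852 (perimeter = 2·12·3.852·sin(180°/12) = 23.93 mm). So its perimeter = 23.93 mm. Layer 20 (z = 5.6): the sphere: section is a regular 12-gon, circumradius = √(r²−h²) = √(6²−0.4²) = 5.987 (perimeter = 2·12·5.987·sin(180°/12) = 37.19 mm). So its perimeter = 37.19 mm. Layer 20 is larger (37.19 vs 23.93 mm).

layer 20 (z = 5.6 mm)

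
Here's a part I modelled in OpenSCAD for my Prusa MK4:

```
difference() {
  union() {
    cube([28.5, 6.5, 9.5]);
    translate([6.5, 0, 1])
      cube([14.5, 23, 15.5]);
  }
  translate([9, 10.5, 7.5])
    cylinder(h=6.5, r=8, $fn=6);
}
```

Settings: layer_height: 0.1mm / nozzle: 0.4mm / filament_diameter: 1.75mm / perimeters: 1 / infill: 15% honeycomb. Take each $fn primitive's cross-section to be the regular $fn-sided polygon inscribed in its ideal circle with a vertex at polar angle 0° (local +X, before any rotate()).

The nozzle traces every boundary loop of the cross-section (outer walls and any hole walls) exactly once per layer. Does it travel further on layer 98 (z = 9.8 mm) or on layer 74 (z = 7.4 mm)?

Layer 98 (z = 9.8): the cube is absent (z outside [0, 9.5]); the cube at (6.5, 0) is present — its section is the full 14.5×23 rectangle (perimeter 75.00 mm); Combining (union): only the 14.5×23 cube at (6.5, 0) is present, so the union is just that shape — boundary = 75.00 mm; the r=8 cylinder at (9, 10.5) gives a regular 6-gon of circumradius 8 (constant along its height) (perimeter = 2·6·8.000·sin(180°/6) = 48.00 mm); Subtracting the remaining from the first: starting from the result so far, the r=8 cylinder at (9, 10.5) partially overlaps it — only the 117.78 mm² overlap (of its 166.28 mm²) is removed, clipping the outline — boundary = 90.14 mm. So its perimeter = 90.14 mm. Layer 74 (z = 7.4): the 28.5×6.5 cube contributes its full rectangle (perimeter 70.00 mm); the cube at (6.5, 0) (footprint 14.5×23) is included at this height (perimeter 75.00 mm); Merging all regions: the regions partially overlap (shared area 94.25 mm²), so the edge portions inside another operand are dropped and the merged outline is re-measured after clipping — boundary = 103.00 mm; the cylinder at (9, 10.5) is not intersected at this z (z outside [7.5, 14]); Taking the first minus the rest: none of the subtracted shapes is present at this height, so that combined region is unchanged — boundary = 103.00 mm. So its perimeter = 103.00 mm. Layer 74 is larger (103.00 vs 90.14 mm).

layer 74 (z = 7.4 mm)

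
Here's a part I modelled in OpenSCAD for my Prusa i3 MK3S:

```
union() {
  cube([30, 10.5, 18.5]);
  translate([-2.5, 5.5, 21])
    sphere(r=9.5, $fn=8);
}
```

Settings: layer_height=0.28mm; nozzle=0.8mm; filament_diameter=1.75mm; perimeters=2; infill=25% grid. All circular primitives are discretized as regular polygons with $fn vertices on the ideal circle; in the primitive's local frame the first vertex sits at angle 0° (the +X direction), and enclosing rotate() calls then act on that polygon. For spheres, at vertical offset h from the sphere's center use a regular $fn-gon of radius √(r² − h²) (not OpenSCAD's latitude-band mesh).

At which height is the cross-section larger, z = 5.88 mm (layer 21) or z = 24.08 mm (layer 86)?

layer 21 (z = 5.88 mm)

Layer 21 (z = 5.88): the cube (footprint 30×10.5) is included at this height (area 315.00 mm²); the sphere at (-2.5, 5.5) is absent (|z−center|=15.120 > r=9.5); Combining (union): only the 30×10.5 cube is present, so the union is just that shape — area = 315.00 mm². So its area = 315.00 mm². Layer 86 (z = 24.08): the cube does not reach this height (z outside [0, 18.5]); the r=9.5 sphere at (-2.5, 5.5) slices to a regular 8-gon of circumradius 8.987 (√(r²−h²) with h=3.08 from center) (area = (8/2)·8.987²·sin(360°/8) = 228.43 mm²); Merging all regions: only the r=9.5 sphere at (-2.5, 5.5) is present, so the union is just that shape — area = 228.43 mm². So its area = 228.43 mm². Layer 21 is larger (315.00 vs 228.43 mm²).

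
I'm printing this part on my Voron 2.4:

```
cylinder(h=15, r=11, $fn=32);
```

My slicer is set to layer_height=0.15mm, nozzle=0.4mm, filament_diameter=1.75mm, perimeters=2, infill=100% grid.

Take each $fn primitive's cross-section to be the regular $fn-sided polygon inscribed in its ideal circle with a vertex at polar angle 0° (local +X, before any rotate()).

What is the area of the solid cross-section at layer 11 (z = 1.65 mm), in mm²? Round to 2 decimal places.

377.69 mm²

At z = 1.65 mm: the r=11 cylinder contributes a regular 32-gon of circumradius 11 (area = (32/2)·11.000²·sin(360°/32) = 377.69 mm²). Overall, the cross-section is a single solid region. Net area = 377.69 mm².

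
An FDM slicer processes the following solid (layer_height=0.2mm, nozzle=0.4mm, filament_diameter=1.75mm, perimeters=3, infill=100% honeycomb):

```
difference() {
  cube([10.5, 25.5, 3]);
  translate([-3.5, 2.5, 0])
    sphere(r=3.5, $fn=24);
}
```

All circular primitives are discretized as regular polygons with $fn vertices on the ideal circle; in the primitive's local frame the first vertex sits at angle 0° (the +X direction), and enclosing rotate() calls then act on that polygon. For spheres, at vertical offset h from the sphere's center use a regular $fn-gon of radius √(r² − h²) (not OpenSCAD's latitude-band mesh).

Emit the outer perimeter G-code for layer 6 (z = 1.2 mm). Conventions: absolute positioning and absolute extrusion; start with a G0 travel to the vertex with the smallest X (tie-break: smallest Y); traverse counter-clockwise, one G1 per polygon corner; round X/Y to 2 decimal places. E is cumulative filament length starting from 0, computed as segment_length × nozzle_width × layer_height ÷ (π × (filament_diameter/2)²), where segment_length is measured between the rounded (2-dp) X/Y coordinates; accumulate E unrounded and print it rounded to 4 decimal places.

G0 X0.00 Y0.00 Z1.20
G1 X10.50 Y0.00 E0.3492
G1 X10.50 Y25.50 E1.1974
G1 X0.00 Y25.50 E1.5466
G1 X0.00 Y0.00 E2.3947

At z = 1.2 mm: the cube is present — its section is the full 10.5×25.5 rectangle; the r=3.5 sphere at (-3.5, 2.5) contributes a regular 24-gon of circumradius √(3.5²−1.2²) = 3.288; Taking the first minus the rest: starting from the 10.5×25.5 cube, the r=3.5 sphere at (-3.5, 2.5) misses the remaining region (no effect) — 1 connected region. The outline is a single polygon with 4 vertices. Extrusion per mm of travel: 0.4 × 0.2 / (π × 0.875²) = 0.033260. Accumulating E over each segment gives final E = 2.3947.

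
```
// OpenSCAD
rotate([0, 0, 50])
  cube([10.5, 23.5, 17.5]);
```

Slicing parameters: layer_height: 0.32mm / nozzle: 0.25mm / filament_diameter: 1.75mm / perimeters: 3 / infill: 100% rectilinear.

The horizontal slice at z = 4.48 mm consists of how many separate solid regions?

1

At z = 4.48 mm: the 10.5×23.5 cube contributes its full rectangle; (whole slice rotated 50° about Z — lengths, areas and connectivity unchanged). The result has 1 disconnected region.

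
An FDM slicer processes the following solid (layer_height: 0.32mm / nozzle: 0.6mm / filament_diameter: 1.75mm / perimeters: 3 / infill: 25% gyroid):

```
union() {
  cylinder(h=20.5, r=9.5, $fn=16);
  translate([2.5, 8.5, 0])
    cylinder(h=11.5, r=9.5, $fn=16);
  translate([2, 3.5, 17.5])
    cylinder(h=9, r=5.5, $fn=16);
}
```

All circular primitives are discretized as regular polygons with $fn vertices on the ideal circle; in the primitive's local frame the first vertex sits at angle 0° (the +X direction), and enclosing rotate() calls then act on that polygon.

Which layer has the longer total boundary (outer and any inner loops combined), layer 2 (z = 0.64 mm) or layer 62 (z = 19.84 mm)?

Layer 2 (z = 0.64): the cylinder: section is a regular 16-gon, circumradius r=9.5 (perimeter = 2·16·9.500·sin(180°/16) = 59.31 mm); the r=9.5 cylinder at (2.5, 8.5) contributes a regular 16-gon of circumradius 9.5 (perimeter = 2·16·9.500·sin(180°/16) = 59.31 mm); the cylinder at (2, 3.5) is absent (z outside [17.5, 26.5]); Combining (union): the regions partially overlap (shared area 116.52 mm²), so the edge portions inside another operand are dropped and the merged outline is re-measured after clipping — boundary = 77.84 mm. So its perimeter = 77.84 mm. Layer 62 (z = 19.84): the cylinder: section is a regular 16-gon, circumradius r=9.5 (perimeter = 2·16·9.500·sin(180°/16) = 59.31 mm); the cylinder at (2.5, 8.5) does not reach this height (z outside [0, 11.5]); the r=5.5 cylinder at (2, 3.5) contributes a regular 16-gon of circumradius 5.5 (perimeter = 2·16·5.500·sin(180°/16) = 34.34 mm); Combining (union): the regions partially overlap (shared area 92.38 mm²), so the edge portions inside another operand are dropped and the merged outline is re-measured after clipping — boundary = 59.35 mm. So its perimeter = 59.35 mm. Layer 2 is larger (77.84 vs 59.35 mm).

layer 2 (z = 0.64 mm)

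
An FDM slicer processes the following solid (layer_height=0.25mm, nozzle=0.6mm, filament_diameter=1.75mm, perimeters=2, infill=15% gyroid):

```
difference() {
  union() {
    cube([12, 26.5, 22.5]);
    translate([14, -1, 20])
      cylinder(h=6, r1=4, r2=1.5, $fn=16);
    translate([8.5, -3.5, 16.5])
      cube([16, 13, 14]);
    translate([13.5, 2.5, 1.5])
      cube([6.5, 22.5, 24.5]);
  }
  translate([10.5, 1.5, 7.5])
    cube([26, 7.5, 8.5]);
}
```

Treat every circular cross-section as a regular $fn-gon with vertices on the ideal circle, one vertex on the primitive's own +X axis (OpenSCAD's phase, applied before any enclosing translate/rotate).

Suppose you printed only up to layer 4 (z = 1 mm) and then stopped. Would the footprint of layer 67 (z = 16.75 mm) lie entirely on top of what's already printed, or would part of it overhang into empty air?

Compare the two slices. At z = 1: the 12×26.5 cube contributes its full rectangle (area 318.00 mm²); the cone at (14, -1) does not reach this height (z outside [20, 26]); the cube at (8.5, -3.5) is absent (z outside [16.5, 30.5]); the cube at (13.5, 2.5) is absent (z outside [1.5, 26]); Merging all regions: only the 12×26.5 cube is present, so the union is just that shape — area = 318.00 mm²; the cube at (10.5, 1.5) is not intersected at this z (z outside [7.5, 16]); Subtracting the remaining from the first: none of the subtracted shapes is present at this height, so that combined region is unchanged — area = 318.00 mm². At z = 16.75: the cube is present — its section is the full 12×26.5 rectangle (area 318.00 mm²); the cone at (14, -1) does not reach this height (z outside [20, 26]); the 16×13 cube at (8.5, -3.5) contributes its full rectangle (area 208.00 mm²); the cube at (13.5, 2.5) (footprint 6.5×22.5) is included at this height (area 146.25 mm²); Merging all regions: the regions partially overlap — summed areas 672.25 mm² minus the doubly-counted overlap 78.75 mm² gives 593.50 mm² — area = 593.50 mm²; the cube at (10.5, 1.5) does not reach this height (z outside [7.5, 16]); Subtracting the remaining from the first: none of the subtracted shapes is present at this height, so the result so far is unchanged — area = 593.50 mm². Checking containment: at z = 16.75 the cross-section extends beyond the z = 1 cross-section by about 275.50 mm².

part overhangs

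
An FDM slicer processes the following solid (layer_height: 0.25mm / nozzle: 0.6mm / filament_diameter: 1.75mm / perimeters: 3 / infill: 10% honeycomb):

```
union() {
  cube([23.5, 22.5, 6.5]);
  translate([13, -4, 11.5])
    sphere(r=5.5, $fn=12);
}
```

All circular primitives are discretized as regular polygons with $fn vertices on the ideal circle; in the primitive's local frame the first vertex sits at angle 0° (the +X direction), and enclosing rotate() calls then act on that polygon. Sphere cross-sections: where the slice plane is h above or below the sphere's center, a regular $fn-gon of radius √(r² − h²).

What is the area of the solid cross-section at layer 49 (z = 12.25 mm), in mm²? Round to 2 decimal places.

At z = 12.25 mm: the cube does not reach this height (z outside [0, 6.5]); the sphere at (13, -4): section is a regular 12-gon, circumradius = √(r²−h²) = √(5.5²−0.75²) = 5.449 (area = (12/2)·5.449²·sin(360°/12) = 89.06 mm²); Taking the union: only the r=5.5 sphere at (13, -4) is present, so the union is just that shape — area = 89.06 mm². Overall, the cross-section is a single solid region. Net area = 89.06 mm².

89.06 mm²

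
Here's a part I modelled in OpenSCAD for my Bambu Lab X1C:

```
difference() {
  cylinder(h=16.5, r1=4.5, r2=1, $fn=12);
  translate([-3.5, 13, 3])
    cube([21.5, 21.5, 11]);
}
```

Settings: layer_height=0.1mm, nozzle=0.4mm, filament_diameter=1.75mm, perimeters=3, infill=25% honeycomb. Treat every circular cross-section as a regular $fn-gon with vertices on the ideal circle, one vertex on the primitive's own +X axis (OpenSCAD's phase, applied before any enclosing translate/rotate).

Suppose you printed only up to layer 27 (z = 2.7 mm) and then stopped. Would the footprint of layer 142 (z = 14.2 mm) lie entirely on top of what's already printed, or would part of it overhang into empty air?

Compare the two slices. At z = 2.7: the cone (r1=4.5→r2=1) has section circumradius 3.927 here — a regular 12-gon (area = (12/2)·3.927²·sin(360°/12) = 46.27 mm²); the cube at (-3.5, 13) is not intersected at this z (z outside [3, 14]); Taking the first minus the rest: none of the subtracted shapes is present at this height, so the cone is unchanged — area = 46.27 mm². At z = 14.2: the cone: at t=0.861 of its height the radius interpolates to r₁+(r₂−r₁)t = 1.488, giving a regular 12-gon of that circumradius (area = (12/2)·1.488²·sin(360°/12) = 6.64 mm²); the cube at (-3.5, 13) is not intersected at this z (z outside [3, 14]); After the difference (first − rest): none of the subtracted shapes is present at this height, so the cone is unchanged — area = 6.64 mm². Checking containment: the cross-section at z = 14.2 is a subset of the cross-section at z = 2.7.

entirely on top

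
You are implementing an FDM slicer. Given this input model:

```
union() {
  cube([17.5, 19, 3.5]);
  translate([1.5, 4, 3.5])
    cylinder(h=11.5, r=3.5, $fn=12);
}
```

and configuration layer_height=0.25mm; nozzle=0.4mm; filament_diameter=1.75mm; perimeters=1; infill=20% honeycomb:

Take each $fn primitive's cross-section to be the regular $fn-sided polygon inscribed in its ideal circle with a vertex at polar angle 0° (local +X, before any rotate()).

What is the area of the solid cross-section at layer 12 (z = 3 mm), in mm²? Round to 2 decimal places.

332.50 mm²

At z = 3 mm: the cube (footprint 17.5×19) is included at this height (area 332.50 mm²); the cylinder at (1.5, 4) is absent (z outside [3.5, 15]); Combining (union): only the 17.5×19 cube is present, so the union is just that shape — area = 332.50 mm². Overall, the cross-section is a single solid region. Net area = 332.50 mm².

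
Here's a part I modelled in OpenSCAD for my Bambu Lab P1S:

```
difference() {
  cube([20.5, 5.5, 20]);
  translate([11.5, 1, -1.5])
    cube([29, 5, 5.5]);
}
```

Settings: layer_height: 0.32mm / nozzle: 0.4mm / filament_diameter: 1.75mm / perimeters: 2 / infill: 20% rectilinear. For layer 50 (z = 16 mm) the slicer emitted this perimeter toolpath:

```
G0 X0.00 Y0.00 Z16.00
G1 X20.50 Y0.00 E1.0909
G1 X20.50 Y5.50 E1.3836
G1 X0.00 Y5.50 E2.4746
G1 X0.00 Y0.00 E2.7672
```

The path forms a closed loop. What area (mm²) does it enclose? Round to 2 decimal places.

112.75 mm²

Apply the shoelace formula to the sequence of (X, Y) vertices; enclosed area = 112.75 mm².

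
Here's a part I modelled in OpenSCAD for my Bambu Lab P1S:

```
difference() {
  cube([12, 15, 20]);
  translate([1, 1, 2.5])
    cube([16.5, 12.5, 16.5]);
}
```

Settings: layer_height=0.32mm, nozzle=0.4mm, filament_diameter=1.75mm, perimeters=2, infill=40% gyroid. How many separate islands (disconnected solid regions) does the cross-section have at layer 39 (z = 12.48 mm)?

At z = 12.48 mm: the cube is present — its section is the full 12×15 rectangle; the cube at (1, 1) (footprint 16.5×12.5) is included at this height; Taking the first minus the rest: starting from the 12×15 cube, the 16.5×12.5 cube at (1, 1) partially overlaps it — only the 137.50 mm² overlap (of its 206.25 mm²) is removed, clipping the outline — 1 connected region. Overall, the cross-section is a single solid region. Island count = 1.

1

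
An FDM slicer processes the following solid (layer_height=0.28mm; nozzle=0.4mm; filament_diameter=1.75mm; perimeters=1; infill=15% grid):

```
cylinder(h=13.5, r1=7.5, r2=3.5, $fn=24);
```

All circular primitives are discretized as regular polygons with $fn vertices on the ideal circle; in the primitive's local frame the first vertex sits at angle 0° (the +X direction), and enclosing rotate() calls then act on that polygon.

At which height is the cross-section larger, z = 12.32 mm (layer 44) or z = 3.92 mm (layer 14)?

Layer 44 (z = 12.32): the cone contributes a regular 24-gon of circumradius 3.850 (interpolated between r1=7.5 and r2=3.5 at t=0.913) (area = (24/2)·3.850²·sin(360°/24) = 46.03 mm²). So its area = 46.03 mm². Layer 14 (z = 3.92): the cone: at t=0.290 of its height the radius interpolates to r₁+(r₂−r₁)t = 6.339, giving a regular 24-gon of that circumradius (area = (24/2)·6.339²·sin(360°/24) = 124.78 mm²). So its area = 124.78 mm². Layer 14 is larger (124.78 vs 46.03 mm²).

layer 14 (z = 3.92 mm)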